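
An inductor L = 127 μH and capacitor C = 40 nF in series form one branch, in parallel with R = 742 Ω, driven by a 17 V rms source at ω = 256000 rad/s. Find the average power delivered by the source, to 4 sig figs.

389.5 mW

X_L = ωL = 32.51 Ω
X_C = 1/(ωC) = 97.66 Ω
Branch 1: Z₁ = R = 742.0 Ω
Branch 2 (series LC): Z₂ = j(X_L − X_C) = −j65.14 Ω
Parallel: Z = Z₁Z₂/(Z₁+Z₂), |Z| = 64.89 Ω, ∠Z = -84.98°
I = V/|Z| = 262.0 mA
P = VI cos φ = 17 × 0.2620 × cos(-84.98°) = 389.5 mW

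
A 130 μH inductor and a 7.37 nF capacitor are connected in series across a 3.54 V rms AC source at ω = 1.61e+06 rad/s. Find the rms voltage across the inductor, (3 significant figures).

5.93 V

X_L = ωL = 209 Ω
X_C = 1/(ωC) = 84.3 Ω
Net reactance X = X_L − X_C = 125 Ω
Z = j125 Ω
|Z| = √(0² + 125²) = 125 Ω
I = V/|Z| = 28.3 mA
V_L = I·|Z_L| = 0.0283 × 209 = 5.93 V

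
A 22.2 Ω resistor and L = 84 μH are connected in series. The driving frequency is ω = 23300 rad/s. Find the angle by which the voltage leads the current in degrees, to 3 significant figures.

5.04°

X_L = ωL = 1.96 Ω
Z = 22.2 + j1.96 Ω
|Z| = √(22.2² + 1.96²) = 22.3 Ω
∠Z = arctan(1.96/22.2) = 5.04°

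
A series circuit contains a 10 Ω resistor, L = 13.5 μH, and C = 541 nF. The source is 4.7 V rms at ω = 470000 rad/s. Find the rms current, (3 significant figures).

X_L = ωL = 6.34 Ω
X_C = 1/(ωC) = 3.93 Ω
Net reactance X = X_L − X_C = 2.41 Ω
Z = 10.0 + j2.41 Ω
|Z| = √(10.0² + 2.41²) = 10.3 Ω
I = V/|Z| = 4.7/10.3 = 457 mA

457 mA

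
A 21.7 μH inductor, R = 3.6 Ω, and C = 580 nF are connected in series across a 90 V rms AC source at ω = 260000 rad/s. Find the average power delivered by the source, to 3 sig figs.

2.09 kW

X_L = ωL = 5.64 Ω
X_C = 1/(ωC) = 6.63 Ω
Net reactance X = X_L − X_C = -0.989 Ω
Z = 3.60 − j0.989 Ω
|Z| = √(3.60² + 0.989²) = 3.73 Ω
∠Z = arctan(-0.989/3.60) = -15.4°
I = V/|Z| = 24.1 A
P = VI cos φ = 90 × 24.1 × cos(-15.4°) = 2.09 kW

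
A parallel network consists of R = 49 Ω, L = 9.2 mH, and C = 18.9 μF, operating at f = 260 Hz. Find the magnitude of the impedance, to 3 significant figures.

ω = 2πf = 1634 rad/s
X_L = ωL = 15.0 Ω
X_C = 1/(ωC) = 32.4 Ω
Parallel: admittances add. Y = 1/R + 1/(jωL) + jωC
Y = (0.0204 − j0.0357) S
|Y| = 0.0411 S → |Z| = 1/|Y| = 24.3 Ω, ∠Z = −∠Y = 60.2°

24.3 Ω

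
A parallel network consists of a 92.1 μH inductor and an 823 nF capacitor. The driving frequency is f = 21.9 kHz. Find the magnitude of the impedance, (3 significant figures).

ω = 2πf = 137600 rad/s
X_L = ωL = 12.7 Ω
X_C = 1/(ωC) = 8.83 Ω
Parallel: admittances add. Y = 1/(jωL) + jωC
Y = (0 + j0.0343) S
|Y| = 0.0343 S → |Z| = 1/|Y| = 29.1 Ω, ∠Z = −∠Y = -90.0°

29.1 Ω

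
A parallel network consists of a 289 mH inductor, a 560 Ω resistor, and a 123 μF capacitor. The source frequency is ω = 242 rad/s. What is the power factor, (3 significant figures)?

0.115

X_L = ωL = 69.9 Ω
X_C = 1/(ωC) = 33.6 Ω
Parallel: admittances add. Y = 1/R + 1/(jωL) + jωC
Y = (0.00179 + j0.0155) S
|Y| = 0.0156 S → |Z| = 1/|Y| = 64.2 Ω, ∠Z = −∠Y = -83.4°
cos φ = cos(-83.4°) = 0.115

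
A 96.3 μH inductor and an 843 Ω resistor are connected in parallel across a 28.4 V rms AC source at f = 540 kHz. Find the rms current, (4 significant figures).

ω = 2πf = 3.393e+06 rad/s
X_L = ωL = 326.7 Ω
Parallel: admittances add. Y = 1/R + 1/(jωL)
Y = (0.001186 − j0.003061) S
|Y| = 0.003282 S → |Z| = 1/|Y| = 304.7 Ω, ∠Z = −∠Y = 68.81°
I = V/|Z| = 28.4/304.7 = 93.22 mA

93.22 mA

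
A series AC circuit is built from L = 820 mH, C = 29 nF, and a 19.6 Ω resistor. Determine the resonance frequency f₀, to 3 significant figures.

ω₀ = 1/√(LC) = 1/√(0.82 × 2.9e-08) = 6485 rad/s
f₀ = ω₀/(2π) = 1.03 kHz

1.03 kHz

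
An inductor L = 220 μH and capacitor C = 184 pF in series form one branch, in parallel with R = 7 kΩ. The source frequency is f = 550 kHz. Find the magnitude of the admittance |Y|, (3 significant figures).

ω = 2πf = 3.456e+06 rad/s
X_L = ωL = 760 Ω
X_C = 1/(ωC) = 1570 Ω
Branch 1: Z₁ = R = 7000 Ω
Branch 2 (series LC): Z₂ = j(X_L − X_C) = −j812 Ω
Parallel: Z = Z₁Z₂/(Z₁+Z₂), |Z| = 807 Ω, ∠Z = -83.4°
|Y| = 1/|Z| = 1.24 mS

1.24 mS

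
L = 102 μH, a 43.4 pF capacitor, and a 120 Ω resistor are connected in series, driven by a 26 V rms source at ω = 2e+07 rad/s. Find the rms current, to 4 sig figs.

29.02 mA

X_L = ωL = 2040 Ω
X_C = 1/(ωC) = 1152 Ω
Net reactance X = X_L − X_C = 887.9 Ω
Z = 120.0 + j887.9 Ω
|Z| = √(120.0² + 887.9²) = 896.0 Ω
I = V/|Z| = 26/896.0 = 29.02 mA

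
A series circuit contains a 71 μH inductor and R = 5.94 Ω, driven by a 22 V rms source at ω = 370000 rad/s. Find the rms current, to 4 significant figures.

X_L = ωL = 26.27 Ω
Z = 5.940 + j26.27 Ω
|Z| = √(5.940² + 26.27²) = 26.93 Ω
I = V/|Z| = 22/26.93 = 816.8 mA

816.8 mA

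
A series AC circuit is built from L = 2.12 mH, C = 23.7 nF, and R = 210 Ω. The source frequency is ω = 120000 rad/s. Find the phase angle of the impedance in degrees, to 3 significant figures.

X_L = ωL = 254 Ω
X_C = 1/(ωC) = 352 Ω
Net reactance X = X_L − X_C = -97.2 Ω
Z = 210 − j97.2 Ω
|Z| = √(210² + 97.2²) = 231 Ω
∠Z = arctan(-97.2/210) = -24.8°

-24.8°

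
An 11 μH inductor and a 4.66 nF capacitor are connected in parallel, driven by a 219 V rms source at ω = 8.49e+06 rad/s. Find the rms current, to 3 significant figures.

X_L = ωL = 93.4 Ω
X_C = 1/(ωC) = 25.3 Ω
Parallel: admittances add. Y = 1/(jωL) + jωC
Y = (0 + j0.0289) S
|Y| = 0.0289 S → |Z| = 1/|Y| = 34.7 Ω, ∠Z = −∠Y = -90.0°
I = V/|Z| = 219/34.7 = 6.32 A

6.32 A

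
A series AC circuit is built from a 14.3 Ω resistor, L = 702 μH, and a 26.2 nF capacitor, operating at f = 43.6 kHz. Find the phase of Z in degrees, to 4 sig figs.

74.90°

ω = 2πf = 273900 rad/s
X_L = ωL = 192.3 Ω
X_C = 1/(ωC) = 139.3 Ω
Net reactance X = X_L − X_C = 52.98 Ω
Z = 14.30 + j52.98 Ω
|Z| = √(14.30² + 52.98²) = 54.88 Ω
∠Z = arctan(52.98/14.30) = 74.90°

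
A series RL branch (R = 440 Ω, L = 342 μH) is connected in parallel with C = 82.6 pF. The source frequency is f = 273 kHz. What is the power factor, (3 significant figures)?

0.653

ω = 2πf = 1.715e+06 rad/s
X_L = ωL = 587 Ω
X_C = 1/(ωC) = 7060 Ω
Branch 1 (R+jX_L): Z₁ = 440 + j587 Ω, |Z₁| = 733 Ω
Branch 2 (−jX_C): Z₂ = −j7060 Ω
Parallel: Z = Z₁Z₂/(Z₁+Z₂), |Z| = 798 Ω, ∠Z = 49.2°
cos φ = cos(49.2°) = 0.653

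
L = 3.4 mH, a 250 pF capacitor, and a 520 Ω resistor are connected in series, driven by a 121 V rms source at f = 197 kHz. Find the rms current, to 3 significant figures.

ω = 2πf = 1.238e+06 rad/s
X_L = ωL = 4210 Ω
X_C = 1/(ωC) = 3230 Ω
Net reactance X = X_L − X_C = 977 Ω
Z = 520 + j977 Ω
|Z| = √(520² + 977²) = 1110 Ω
I = V/|Z| = 121/1110 = 109 mA

109 mA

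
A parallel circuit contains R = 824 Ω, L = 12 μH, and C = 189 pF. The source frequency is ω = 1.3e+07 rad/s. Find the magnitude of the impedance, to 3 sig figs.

X_L = ωL = 156 Ω
X_C = 1/(ωC) = 407 Ω
Parallel: admittances add. Y = 1/R + 1/(jωL) + jωC
Y = (0.00121 − j0.00395) S
|Y| = 0.00414 S → |Z| = 1/|Y| = 242 Ω, ∠Z = −∠Y = 72.9°

242 Ω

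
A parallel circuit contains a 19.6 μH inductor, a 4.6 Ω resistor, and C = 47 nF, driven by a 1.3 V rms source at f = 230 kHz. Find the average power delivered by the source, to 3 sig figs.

ω = 2πf = 1.445e+06 rad/s
X_L = ωL = 28.3 Ω
X_C = 1/(ωC) = 14.7 Ω
Parallel: admittances add. Y = 1/R + 1/(jωL) + jωC
Y = (0.217 + j0.0326) S
|Y| = 0.220 S → |Z| = 1/|Y| = 4.55 Ω, ∠Z = −∠Y = -8.53°
I = V/|Z| = 286 mA
P = VI cos φ = 1.3 × 0.286 × cos(-8.53°) = 367 mW

367 mW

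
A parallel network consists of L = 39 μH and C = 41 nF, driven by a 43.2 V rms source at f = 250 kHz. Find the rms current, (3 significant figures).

ω = 2πf = 1.571e+06 rad/s
X_L = ωL = 61.3 Ω
X_C = 1/(ωC) = 15.5 Ω
Parallel: admittances add. Y = 1/(jωL) + jωC
Y = (0 + j0.0481) S
|Y| = 0.0481 S → |Z| = 1/|Y| = 20.8 Ω, ∠Z = −∠Y = -90.0°
I = V/|Z| = 43.2/20.8 = 2.08 A

2.08 A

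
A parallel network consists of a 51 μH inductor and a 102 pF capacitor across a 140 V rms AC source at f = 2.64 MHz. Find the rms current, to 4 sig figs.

71.38 mA

ω = 2πf = 1.659e+07 rad/s
X_L = ωL = 846.0 Ω
X_C = 1/(ωC) = 591.0 Ω
Parallel: admittances add. Y = 1/(jωL) + jωC
Y = (0 + j0.0005099) S
|Y| = 0.0005099 S → |Z| = 1/|Y| = 1961 Ω, ∠Z = −∠Y = -90.00°
I = V/|Z| = 140/1961 = 71.38 mA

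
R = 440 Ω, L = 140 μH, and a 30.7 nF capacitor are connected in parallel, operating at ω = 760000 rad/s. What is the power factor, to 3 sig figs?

X_L = ωL = 106 Ω
X_C = 1/(ωC) = 42.9 Ω
Parallel: admittances add. Y = 1/R + 1/(jωL) + jωC
Y = (0.00227 + j0.0139) S
|Y| = 0.0141 S → |Z| = 1/|Y| = 70.8 Ω, ∠Z = −∠Y = -80.7°
cos φ = cos(-80.7°) = 0.161

0.161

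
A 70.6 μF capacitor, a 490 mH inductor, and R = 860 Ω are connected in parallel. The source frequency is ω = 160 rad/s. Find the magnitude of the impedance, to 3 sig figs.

X_L = ωL = 78.4 Ω
X_C = 1/(ωC) = 88.5 Ω
Parallel: admittances add. Y = 1/R + 1/(jωL) + jωC
Y = (0.00116 − j0.00146) S
|Y| = 0.00187 S → |Z| = 1/|Y| = 536 Ω, ∠Z = −∠Y = 51.4°

536 Ω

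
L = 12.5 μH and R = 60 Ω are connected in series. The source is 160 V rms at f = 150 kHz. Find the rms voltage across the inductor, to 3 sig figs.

30.8 V

ω = 2πf = 942500 rad/s
X_L = ωL = 11.8 Ω
Z = 60.0 + j11.8 Ω
|Z| = √(60.0² + 11.8²) = 61.1 Ω
I = V/|Z| = 2.62 A
V_L = I·|Z_L| = 2.62 × 11.8 = 30.8 V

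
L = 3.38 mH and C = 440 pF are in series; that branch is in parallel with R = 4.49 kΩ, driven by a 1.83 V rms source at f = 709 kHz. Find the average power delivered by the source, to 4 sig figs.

ω = 2πf = 4.455e+06 rad/s
X_L = ωL = 15060 Ω
X_C = 1/(ωC) = 510.2 Ω
Branch 1: Z₁ = R = 4490 Ω
Branch 2 (series LC): Z₂ = j(X_L − X_C) = j14550 Ω
Parallel: Z = Z₁Z₂/(Z₁+Z₂), |Z| = 4290 Ω, ∠Z = 17.15°
I = V/|Z| = 426.5 μA
P = VI cos φ = 1.83 × 0.0004265 × cos(17.15°) = 745.9 μW

745.9 μW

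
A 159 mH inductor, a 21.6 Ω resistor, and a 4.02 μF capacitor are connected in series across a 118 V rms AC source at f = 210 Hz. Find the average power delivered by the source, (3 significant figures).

ω = 2πf = 1319 rad/s
X_L = ωL = 210 Ω
X_C = 1/(ωC) = 189 Ω
Net reactance X = X_L − X_C = 21.3 Ω
Z = 21.6 + j21.3 Ω
|Z| = √(21.6² + 21.3²) = 30.3 Ω
∠Z = arctan(21.3/21.6) = 44.6°
I = V/|Z| = 3.89 A
P = VI cos φ = 118 × 3.89 × cos(44.6°) = 327 W

327 W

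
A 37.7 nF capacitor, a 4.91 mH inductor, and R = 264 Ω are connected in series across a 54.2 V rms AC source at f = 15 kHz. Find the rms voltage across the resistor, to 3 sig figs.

44.7 V

ω = 2πf = 94250 rad/s
X_L = ωL = 463 Ω
X_C = 1/(ωC) = 281 Ω
Net reactance X = X_L − X_C = 181 Ω
Z = 264 + j181 Ω
|Z| = √(264² + 181²) = 320 Ω
I = V/|Z| = 169 mA
V_R = I·|Z_R| = 0.169 × 264 = 44.7 V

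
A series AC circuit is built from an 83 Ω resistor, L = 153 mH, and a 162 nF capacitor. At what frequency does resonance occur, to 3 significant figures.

1.01 kHz

ω₀ = 1/√(LC) = 1/√(0.153 × 1.62e-07) = 6352 rad/s
f₀ = ω₀/(2π) = 1.01 kHz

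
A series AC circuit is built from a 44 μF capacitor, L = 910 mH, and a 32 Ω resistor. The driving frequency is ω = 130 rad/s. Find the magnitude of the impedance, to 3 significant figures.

X_L = ωL = 118 Ω
X_C = 1/(ωC) = 175 Ω
Net reactance X = X_L − X_C = -56.5 Ω
Z = 32.0 − j56.5 Ω
|Z| = √(32.0² + 56.5²) = 65.0 Ω

65.0 Ω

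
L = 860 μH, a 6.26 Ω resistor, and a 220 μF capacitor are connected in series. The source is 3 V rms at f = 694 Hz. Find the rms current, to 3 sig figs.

ω = 2πf = 4361 rad/s
X_L = ωL = 3.75 Ω
X_C = 1/(ωC) = 1.04 Ω
Net reactance X = X_L − X_C = 2.71 Ω
Z = 6.26 + j2.71 Ω
|Z| = √(6.26² + 2.71²) = 6.82 Ω
I = V/|Z| = 3/6.82 = 440 mA

440 mA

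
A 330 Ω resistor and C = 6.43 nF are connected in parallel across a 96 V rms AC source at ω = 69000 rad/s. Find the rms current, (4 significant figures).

X_C = 1/(ωC) = 2254 Ω
Parallel: admittances add. Y = 1/R + jωC
Y = (0.003030 + j0.0004437) S
|Y| = 0.003063 S → |Z| = 1/|Y| = 326.5 Ω, ∠Z = −∠Y = -8.330°
I = V/|Z| = 96/326.5 = 294.0 mA

294.0 mA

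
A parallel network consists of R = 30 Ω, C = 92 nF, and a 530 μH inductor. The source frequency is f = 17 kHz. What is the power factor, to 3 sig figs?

ω = 2πf = 106800 rad/s
X_L = ωL = 56.6 Ω
X_C = 1/(ωC) = 102 Ω
Parallel: admittances add. Y = 1/R + 1/(jωL) + jωC
Y = (0.0333 − j0.00784) S
|Y| = 0.0342 S → |Z| = 1/|Y| = 29.2 Ω, ∠Z = −∠Y = 13.2°
cos φ = cos(13.2°) = 0.973

0.973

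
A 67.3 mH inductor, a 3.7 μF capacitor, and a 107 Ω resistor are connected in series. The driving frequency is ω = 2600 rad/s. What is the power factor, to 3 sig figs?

0.833

X_L = ωL = 175 Ω
X_C = 1/(ωC) = 104 Ω
Net reactance X = X_L − X_C = 71.0 Ω
Z = 107 + j71.0 Ω
|Z| = √(107² + 71.0²) = 128 Ω
∠Z = arctan(71.0/107) = 33.6°
cos φ = cos(33.6°) = 0.833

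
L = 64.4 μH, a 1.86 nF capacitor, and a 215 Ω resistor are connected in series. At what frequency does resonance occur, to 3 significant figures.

ω₀ = 1/√(LC) = 1/√(6.44e-05 × 1.86e-09) = 2.889e+06 rad/s
f₀ = ω₀/(2π) = 460 kHz

460 kHz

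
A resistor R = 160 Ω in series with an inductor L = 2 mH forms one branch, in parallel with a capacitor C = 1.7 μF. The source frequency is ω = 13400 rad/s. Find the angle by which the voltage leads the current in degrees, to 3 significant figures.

X_L = ωL = 26.8 Ω
X_C = 1/(ωC) = 43.9 Ω
Branch 1 (R+jX_L): Z₁ = 160 + j26.8 Ω, |Z₁| = 162 Ω
Branch 2 (−jX_C): Z₂ = −j43.9 Ω
Parallel: Z = Z₁Z₂/(Z₁+Z₂), |Z| = 44.3 Ω, ∠Z = -74.4°

-74.4°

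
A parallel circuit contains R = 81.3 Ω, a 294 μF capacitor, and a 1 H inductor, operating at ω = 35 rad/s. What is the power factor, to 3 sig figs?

X_L = ωL = 35.0 Ω
X_C = 1/(ωC) = 97.2 Ω
Parallel: admittances add. Y = 1/R + 1/(jωL) + jωC
Y = (0.0123 − j0.0183) S
|Y| = 0.0220 S → |Z| = 1/|Y| = 45.4 Ω, ∠Z = −∠Y = 56.1°
cos φ = cos(56.1°) = 0.558

0.558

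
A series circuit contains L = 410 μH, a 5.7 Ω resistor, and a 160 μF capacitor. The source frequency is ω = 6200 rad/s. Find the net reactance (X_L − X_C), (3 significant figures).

X_L = ωL = 2.54 Ω
X_C = 1/(ωC) = 1.01 Ω
X = 2.54 − 1.01 = 1.53 Ω

1.53 Ω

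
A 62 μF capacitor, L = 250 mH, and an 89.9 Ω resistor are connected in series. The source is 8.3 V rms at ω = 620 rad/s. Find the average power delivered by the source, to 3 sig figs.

251 mW

X_L = ωL = 155 Ω
X_C = 1/(ωC) = 26.0 Ω
Net reactance X = X_L − X_C = 129 Ω
Z = 89.9 + j129 Ω
|Z| = √(89.9² + 129²) = 157 Ω
∠Z = arctan(129/89.9) = 55.1°
I = V/|Z| = 52.8 mA
P = VI cos φ = 8.3 × 0.0528 × cos(55.1°) = 251 mW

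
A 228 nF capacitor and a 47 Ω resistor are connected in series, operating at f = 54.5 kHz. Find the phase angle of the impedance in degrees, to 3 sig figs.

-15.2°

ω = 2πf = 342400 rad/s
X_C = 1/(ωC) = 12.8 Ω
Z = 47.0 − j12.8 Ω
|Z| = √(47.0² + 12.8²) = 48.7 Ω
∠Z = arctan(-12.8/47.0) = -15.2°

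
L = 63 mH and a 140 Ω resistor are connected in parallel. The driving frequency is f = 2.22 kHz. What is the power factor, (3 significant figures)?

ω = 2πf = 13950 rad/s
X_L = ωL = 879 Ω
Parallel: admittances add. Y = 1/R + 1/(jωL)
Y = (0.00714 − j0.00114) S
|Y| = 0.00723 S → |Z| = 1/|Y| = 138 Ω, ∠Z = −∠Y = 9.05°
cos φ = cos(9.05°) = 0.988

0.988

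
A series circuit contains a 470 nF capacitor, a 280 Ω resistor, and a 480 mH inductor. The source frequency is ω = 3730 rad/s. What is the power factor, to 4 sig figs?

X_L = ωL = 1790 Ω
X_C = 1/(ωC) = 570.4 Ω
Net reactance X = X_L − X_C = 1220 Ω
Z = 280.0 + j1220 Ω
|Z| = √(280.0² + 1220²) = 1252 Ω
∠Z = arctan(1220/280.0) = 77.07°
cos φ = cos(77.07°) = 0.2237

0.2237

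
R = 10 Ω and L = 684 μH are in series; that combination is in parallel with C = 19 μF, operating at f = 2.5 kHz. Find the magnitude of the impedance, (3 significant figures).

ω = 2πf = 15710 rad/s
X_L = ωL = 10.7 Ω
X_C = 1/(ωC) = 3.35 Ω
Branch 1 (R+jX_L): Z₁ = 10.0 + j10.7 Ω, |Z₁| = 14.7 Ω
Branch 2 (−jX_C): Z₂ = −j3.35 Ω
Parallel: Z = Z₁Z₂/(Z₁+Z₂), |Z| = 3.95 Ω, ∠Z = -79.4°

3.95 Ω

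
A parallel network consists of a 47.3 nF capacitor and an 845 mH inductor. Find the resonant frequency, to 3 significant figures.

ω₀ = 1/√(LC) = 1/√(0.845 × 4.73e-08) = 5002 rad/s
f₀ = ω₀/(2π) = 796 Hz

796 Hz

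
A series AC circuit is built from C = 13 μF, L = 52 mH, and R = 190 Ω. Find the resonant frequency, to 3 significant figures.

ω₀ = 1/√(LC) = 1/√(0.052 × 1.3e-05) = 1216 rad/s
f₀ = ω₀/(2π) = 194 Hz

194 Hz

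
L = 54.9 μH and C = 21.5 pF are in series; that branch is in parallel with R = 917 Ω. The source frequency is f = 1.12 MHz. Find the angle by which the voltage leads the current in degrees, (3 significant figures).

ω = 2πf = 7.037e+06 rad/s
X_L = ωL = 386 Ω
X_C = 1/(ωC) = 6610 Ω
Branch 1: Z₁ = R = 917 Ω
Branch 2 (series LC): Z₂ = j(X_L − X_C) = −j6220 Ω
Parallel: Z = Z₁Z₂/(Z₁+Z₂), |Z| = 907 Ω, ∠Z = -8.38°

-8.38°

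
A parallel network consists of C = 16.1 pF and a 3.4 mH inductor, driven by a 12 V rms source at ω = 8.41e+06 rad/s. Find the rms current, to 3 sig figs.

1.21 mA

X_L = ωL = 28600 Ω
X_C = 1/(ωC) = 7390 Ω
Parallel: admittances add. Y = 1/(jωL) + jωC
Y = (0 + j0.000100) S
|Y| = 0.000100 S → |Z| = 1/|Y| = 9960 Ω, ∠Z = −∠Y = -90.0°
I = V/|Z| = 12/9960 = 1.21 mA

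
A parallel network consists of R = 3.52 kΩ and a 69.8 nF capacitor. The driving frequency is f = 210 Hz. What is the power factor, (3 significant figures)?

ω = 2πf = 1319 rad/s
X_C = 1/(ωC) = 10900 Ω
Parallel: admittances add. Y = 1/R + jωC
Y = (0.000284 + j9.21e-05) S
|Y| = 0.000299 S → |Z| = 1/|Y| = 3350 Ω, ∠Z = −∠Y = -18.0°
cos φ = cos(-18.0°) = 0.951

0.951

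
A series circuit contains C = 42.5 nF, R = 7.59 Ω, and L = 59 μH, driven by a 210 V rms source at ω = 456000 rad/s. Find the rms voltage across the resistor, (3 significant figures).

X_L = ωL = 26.9 Ω
X_C = 1/(ωC) = 51.6 Ω
Net reactance X = X_L − X_C = -24.7 Ω
Z = 7.59 − j24.7 Ω
|Z| = √(7.59² + 24.7²) = 25.8 Ω
I = V/|Z| = 8.13 A
V_R = I·|Z_R| = 8.13 × 7.59 = 61.7 V

61.7 V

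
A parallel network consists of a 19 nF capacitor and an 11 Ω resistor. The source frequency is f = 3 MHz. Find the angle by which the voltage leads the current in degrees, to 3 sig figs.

ω = 2πf = 1.885e+07 rad/s
X_C = 1/(ωC) = 2.79 Ω
Parallel: admittances add. Y = 1/R + jωC
Y = (0.0909 + j0.358) S
|Y| = 0.369 S → |Z| = 1/|Y| = 2.71 Ω, ∠Z = −∠Y = -75.8°

-75.8°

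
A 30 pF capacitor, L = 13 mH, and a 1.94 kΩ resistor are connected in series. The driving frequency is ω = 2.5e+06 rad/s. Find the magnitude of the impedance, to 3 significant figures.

19300 Ω

X_L = ωL = 32500 Ω
X_C = 1/(ωC) = 13300 Ω
Net reactance X = X_L − X_C = 19200 Ω
Z = 1940 + j19200 Ω
|Z| = √(1940² + 19200²) = 19300 Ω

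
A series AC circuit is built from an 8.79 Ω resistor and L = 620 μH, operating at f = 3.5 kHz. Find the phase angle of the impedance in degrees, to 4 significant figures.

57.19°

ω = 2πf = 21990 rad/s
X_L = ωL = 13.63 Ω
Z = 8.790 + j13.63 Ω
|Z| = √(8.790² + 13.63²) = 16.22 Ω
∠Z = arctan(13.63/8.790) = 57.19°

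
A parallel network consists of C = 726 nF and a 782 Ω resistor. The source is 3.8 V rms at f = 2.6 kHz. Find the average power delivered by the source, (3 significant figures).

ω = 2πf = 16340 rad/s
X_C = 1/(ωC) = 84.3 Ω
Parallel: admittances add. Y = 1/R + jωC
Y = (0.00128 + j0.0119) S
|Y| = 0.0119 S → |Z| = 1/|Y| = 83.8 Ω, ∠Z = −∠Y = -83.8°
I = V/|Z| = 45.3 mA
P = VI cos φ = 3.8 × 0.0453 × cos(-83.8°) = 18.5 mW

18.5 mW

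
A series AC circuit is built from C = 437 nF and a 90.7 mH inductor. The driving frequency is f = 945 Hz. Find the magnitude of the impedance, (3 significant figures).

ω = 2πf = 5938 rad/s
X_L = ωL = 539 Ω
X_C = 1/(ωC) = 385 Ω
Net reactance X = X_L − X_C = 153 Ω
Z = j153 Ω
|Z| = √(0² + 153²) = 153 Ω

153 Ω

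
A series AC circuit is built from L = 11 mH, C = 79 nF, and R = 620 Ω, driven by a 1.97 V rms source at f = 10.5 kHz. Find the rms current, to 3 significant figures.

2.41 mA

ω = 2πf = 65970 rad/s
X_L = ωL = 726 Ω
X_C = 1/(ωC) = 192 Ω
Net reactance X = X_L − X_C = 534 Ω
Z = 620 + j534 Ω
|Z| = √(620² + 534²) = 818 Ω
I = V/|Z| = 1.97/818 = 2.41 mA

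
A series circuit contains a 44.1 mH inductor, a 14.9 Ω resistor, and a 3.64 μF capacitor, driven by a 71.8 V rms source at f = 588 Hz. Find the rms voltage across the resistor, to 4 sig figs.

ω = 2πf = 3695 rad/s
X_L = ωL = 162.9 Ω
X_C = 1/(ωC) = 74.36 Ω
Net reactance X = X_L − X_C = 88.57 Ω
Z = 14.90 + j88.57 Ω
|Z| = √(14.90² + 88.57²) = 89.81 Ω
I = V/|Z| = 799.4 mA
V_R = I·|Z_R| = 0.7994 × 14.90 = 11.91 V

11.91 V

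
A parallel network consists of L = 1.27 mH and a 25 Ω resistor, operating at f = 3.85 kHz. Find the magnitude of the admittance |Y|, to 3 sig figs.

51.6 mS

ω = 2πf = 24190 rad/s
X_L = ωL = 30.7 Ω
Parallel: admittances add. Y = 1/R + 1/(jωL)
Y = (0.0400 − j0.0326) S
|Y| = 0.0516 S → |Z| = 1/|Y| = 19.4 Ω, ∠Z = −∠Y = 39.1°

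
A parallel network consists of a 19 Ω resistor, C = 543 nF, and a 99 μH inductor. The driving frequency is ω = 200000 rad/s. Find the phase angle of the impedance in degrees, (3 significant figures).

-47.8°

X_L = ωL = 19.8 Ω
X_C = 1/(ωC) = 9.21 Ω
Parallel: admittances add. Y = 1/R + 1/(jωL) + jωC
Y = (0.0526 + j0.0581) S
|Y| = 0.0784 S → |Z| = 1/|Y| = 12.8 Ω, ∠Z = −∠Y = -47.8°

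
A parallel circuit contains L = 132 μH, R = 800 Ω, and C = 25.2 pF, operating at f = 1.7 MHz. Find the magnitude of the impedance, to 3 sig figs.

ω = 2πf = 1.068e+07 rad/s
X_L = ωL = 1410 Ω
X_C = 1/(ωC) = 3720 Ω
Parallel: admittances add. Y = 1/R + 1/(jωL) + jωC
Y = (0.00125 − j0.000440) S
|Y| = 0.00133 S → |Z| = 1/|Y| = 755 Ω, ∠Z = −∠Y = 19.4°

755 Ω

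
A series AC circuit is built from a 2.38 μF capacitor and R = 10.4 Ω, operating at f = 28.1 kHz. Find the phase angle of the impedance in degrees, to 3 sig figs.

-12.9°

ω = 2πf = 176600 rad/s
X_C = 1/(ωC) = 2.38 Ω
Z = 10.4 − j2.38 Ω
|Z| = √(10.4² + 2.38²) = 10.7 Ω
∠Z = arctan(-2.38/10.4) = -12.9°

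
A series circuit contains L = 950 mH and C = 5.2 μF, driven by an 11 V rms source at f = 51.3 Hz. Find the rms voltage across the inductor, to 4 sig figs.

ω = 2πf = 322.3 rad/s
X_L = ωL = 306.2 Ω
X_C = 1/(ωC) = 596.6 Ω
Net reactance X = X_L − X_C = -290.4 Ω
Z = − j290.4 Ω
|Z| = √(0² + 290.4²) = 290.4 Ω
I = V/|Z| = 37.88 mA
V_L = I·|Z_L| = 0.03788 × 306.2 = 11.60 V

11.60 V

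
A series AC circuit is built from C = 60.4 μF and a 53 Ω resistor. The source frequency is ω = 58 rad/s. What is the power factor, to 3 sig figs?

0.183

X_C = 1/(ωC) = 285 Ω
Z = 53.0 − j285 Ω
|Z| = √(53.0² + 285²) = 290 Ω
∠Z = arctan(-285/53.0) = -79.5°
cos φ = cos(-79.5°) = 0.183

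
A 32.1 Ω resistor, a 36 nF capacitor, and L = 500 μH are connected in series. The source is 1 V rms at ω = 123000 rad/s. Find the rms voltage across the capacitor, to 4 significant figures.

1.349 V

X_L = ωL = 61.50 Ω
X_C = 1/(ωC) = 225.8 Ω
Net reactance X = X_L − X_C = -164.3 Ω
Z = 32.10 − j164.3 Ω
|Z| = √(32.10² + 164.3²) = 167.4 Ω
I = V/|Z| = 5.972 mA
V_C = I·|Z_C| = 0.005972 × 225.8 = 1.349 V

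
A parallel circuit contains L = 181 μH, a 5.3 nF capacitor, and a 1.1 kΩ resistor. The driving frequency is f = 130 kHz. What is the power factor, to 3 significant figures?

0.350

ω = 2πf = 816800 rad/s
X_L = ωL = 148 Ω
X_C = 1/(ωC) = 231 Ω
Parallel: admittances add. Y = 1/R + 1/(jωL) + jωC
Y = (0.000909 − j0.00243) S
|Y| = 0.00260 S → |Z| = 1/|Y| = 385 Ω, ∠Z = −∠Y = 69.5°
cos φ = cos(69.5°) = 0.350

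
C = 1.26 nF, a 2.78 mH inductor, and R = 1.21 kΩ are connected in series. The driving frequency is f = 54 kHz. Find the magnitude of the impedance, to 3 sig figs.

ω = 2πf = 339300 rad/s
X_L = ωL = 943 Ω
X_C = 1/(ωC) = 2340 Ω
Net reactance X = X_L − X_C = -1400 Ω
Z = 1210 − j1400 Ω
|Z| = √(1210² + 1400²) = 1850 Ω

1850 Ω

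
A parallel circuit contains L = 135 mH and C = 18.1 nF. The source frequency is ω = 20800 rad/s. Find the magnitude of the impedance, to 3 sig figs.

49100 Ω

X_L = ωL = 2810 Ω
X_C = 1/(ωC) = 2660 Ω
Parallel: admittances add. Y = 1/(jωL) + jωC
Y = (0 + j2.04e-05) S
|Y| = 2.04e-05 S → |Z| = 1/|Y| = 49100 Ω, ∠Z = −∠Y = -90.0°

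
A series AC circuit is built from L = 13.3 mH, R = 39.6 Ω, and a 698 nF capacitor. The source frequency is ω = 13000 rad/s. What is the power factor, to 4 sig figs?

0.5340

X_L = ωL = 172.9 Ω
X_C = 1/(ωC) = 110.2 Ω
Net reactance X = X_L − X_C = 62.70 Ω
Z = 39.60 + j62.70 Ω
|Z| = √(39.60² + 62.70²) = 74.15 Ω
∠Z = arctan(62.70/39.60) = 57.72°
cos φ = cos(57.72°) = 0.5340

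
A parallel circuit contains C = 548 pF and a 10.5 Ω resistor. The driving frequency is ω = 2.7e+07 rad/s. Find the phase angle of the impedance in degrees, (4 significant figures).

-8.831°

X_C = 1/(ωC) = 67.59 Ω
Parallel: admittances add. Y = 1/R + jωC
Y = (0.09524 + j0.01480) S
|Y| = 0.09638 S → |Z| = 1/|Y| = 10.38 Ω, ∠Z = −∠Y = -8.831°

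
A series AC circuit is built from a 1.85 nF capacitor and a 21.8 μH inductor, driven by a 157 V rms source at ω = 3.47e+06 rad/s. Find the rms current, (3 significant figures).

1.96 A

X_L = ωL = 75.6 Ω
X_C = 1/(ωC) = 156 Ω
Net reactance X = X_L − X_C = -80.1 Ω
Z = − j80.1 Ω
|Z| = √(0² + 80.1²) = 80.1 Ω
I = V/|Z| = 157/80.1 = 1.96 A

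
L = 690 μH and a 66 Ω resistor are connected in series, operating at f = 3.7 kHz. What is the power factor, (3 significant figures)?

0.972

ω = 2πf = 23250 rad/s
X_L = ωL = 16.0 Ω
Z = 66.0 + j16.0 Ω
|Z| = √(66.0² + 16.0²) = 67.9 Ω
∠Z = arctan(16.0/66.0) = 13.7°
cos φ = cos(13.7°) = 0.972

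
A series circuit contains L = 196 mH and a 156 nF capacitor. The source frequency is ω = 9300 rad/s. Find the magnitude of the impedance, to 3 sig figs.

1130 Ω

X_L = ωL = 1820 Ω
X_C = 1/(ωC) = 689 Ω
Net reactance X = X_L − X_C = 1130 Ω
Z = j1130 Ω
|Z| = √(0² + 1130²) = 1130 Ω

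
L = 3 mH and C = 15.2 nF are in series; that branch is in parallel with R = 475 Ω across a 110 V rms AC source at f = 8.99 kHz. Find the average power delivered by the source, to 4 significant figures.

ω = 2πf = 56490 rad/s
X_L = ωL = 169.5 Ω
X_C = 1/(ωC) = 1165 Ω
Branch 1: Z₁ = R = 475.0 Ω
Branch 2 (series LC): Z₂ = j(X_L − X_C) = −j995.2 Ω
Parallel: Z = Z₁Z₂/(Z₁+Z₂), |Z| = 428.7 Ω, ∠Z = -25.51°
I = V/|Z| = 256.6 mA
P = VI cos φ = 110 × 0.2566 × cos(-25.51°) = 25.47 W

25.47 W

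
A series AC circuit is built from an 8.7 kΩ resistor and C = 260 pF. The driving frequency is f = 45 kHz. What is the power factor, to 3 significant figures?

0.539

ω = 2πf = 282700 rad/s
X_C = 1/(ωC) = 13600 Ω
Z = 8700 − j13600 Ω
|Z| = √(8700² + 13600²) = 16100 Ω
∠Z = arctan(-13600/8700) = -57.4°
cos φ = cos(-57.4°) = 0.539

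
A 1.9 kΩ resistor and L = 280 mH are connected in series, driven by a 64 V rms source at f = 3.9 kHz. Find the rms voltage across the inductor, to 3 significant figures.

61.7 V

ω = 2πf = 24500 rad/s
X_L = ωL = 6860 Ω
Z = 1900 + j6860 Ω
|Z| = √(1900² + 6860²) = 7120 Ω
I = V/|Z| = 8.99 mA
V_L = I·|Z_L| = 0.00899 × 6860 = 61.7 V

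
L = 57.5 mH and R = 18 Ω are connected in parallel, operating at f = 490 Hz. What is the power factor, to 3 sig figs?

ω = 2πf = 3079 rad/s
X_L = ωL = 177 Ω
Parallel: admittances add. Y = 1/R + 1/(jωL)
Y = (0.0556 − j0.00565) S
|Y| = 0.0558 S → |Z| = 1/|Y| = 17.9 Ω, ∠Z = −∠Y = 5.81°
cos φ = cos(5.81°) = 0.995

0.995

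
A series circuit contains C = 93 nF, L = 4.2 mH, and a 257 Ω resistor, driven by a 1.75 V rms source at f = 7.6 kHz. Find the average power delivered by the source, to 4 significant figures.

11.81 mW

ω = 2πf = 47750 rad/s
X_L = ωL = 200.6 Ω
X_C = 1/(ωC) = 225.2 Ω
Net reactance X = X_L − X_C = -24.62 Ω
Z = 257.0 − j24.62 Ω
|Z| = √(257.0² + 24.62²) = 258.2 Ω
∠Z = arctan(-24.62/257.0) = -5.472°
I = V/|Z| = 6.778 mA
P = VI cos φ = 1.75 × 0.006778 × cos(-5.472°) = 11.81 mW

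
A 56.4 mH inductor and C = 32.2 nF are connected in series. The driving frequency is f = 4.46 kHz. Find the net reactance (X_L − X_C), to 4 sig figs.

ω = 2πf = 28020 rad/s
X_L = ωL = 1580 Ω
X_C = 1/(ωC) = 1108 Ω
X = 1580 − 1108 = 472.3 Ω

472.3 Ω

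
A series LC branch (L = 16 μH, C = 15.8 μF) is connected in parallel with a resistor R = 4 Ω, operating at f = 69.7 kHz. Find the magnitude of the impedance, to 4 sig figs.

ω = 2πf = 437900 rad/s
X_L = ωL = 7.007 Ω
X_C = 1/(ωC) = 0.1445 Ω
Branch 1: Z₁ = R = 4.000 Ω
Branch 2 (series LC): Z₂ = j(X_L − X_C) = j6.862 Ω
Parallel: Z = Z₁Z₂/(Z₁+Z₂), |Z| = 3.456 Ω, ∠Z = 30.24°

3.456 Ω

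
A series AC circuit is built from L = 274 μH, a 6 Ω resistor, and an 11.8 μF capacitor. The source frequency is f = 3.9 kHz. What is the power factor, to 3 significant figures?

0.879

ω = 2πf = 24500 rad/s
X_L = ωL = 6.71 Ω
X_C = 1/(ωC) = 3.46 Ω
Net reactance X = X_L − X_C = 3.26 Ω
Z = 6.00 + j3.26 Ω
|Z| = √(6.00² + 3.26²) = 6.83 Ω
∠Z = arctan(3.26/6.00) = 28.5°
cos φ = cos(28.5°) = 0.879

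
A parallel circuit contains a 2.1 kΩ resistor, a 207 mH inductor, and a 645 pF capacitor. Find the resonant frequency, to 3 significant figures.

13.8 kHz

ω₀ = 1/√(LC) = 1/√(0.207 × 6.45e-10) = 86540 rad/s
f₀ = ω₀/(2π) = 13.8 kHz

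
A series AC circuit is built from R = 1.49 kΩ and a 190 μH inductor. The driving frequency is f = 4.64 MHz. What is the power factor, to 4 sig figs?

0.2598

ω = 2πf = 2.915e+07 rad/s
X_L = ωL = 5539 Ω
Z = 1490 + j5539 Ω
|Z| = √(1490² + 5539²) = 5736 Ω
∠Z = arctan(5539/1490) = 74.94°
cos φ = cos(74.94°) = 0.2598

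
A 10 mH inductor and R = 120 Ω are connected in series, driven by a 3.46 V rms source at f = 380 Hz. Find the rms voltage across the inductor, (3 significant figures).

ω = 2πf = 2388 rad/s
X_L = ωL = 23.9 Ω
Z = 120 + j23.9 Ω
|Z| = √(120² + 23.9²) = 122 Ω
I = V/|Z| = 28.3 mA
V_L = I·|Z_L| = 0.0283 × 23.9 = 0.675 V

0.675 V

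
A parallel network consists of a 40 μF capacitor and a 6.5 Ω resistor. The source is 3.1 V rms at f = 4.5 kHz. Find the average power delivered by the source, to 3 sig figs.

ω = 2πf = 28270 rad/s
X_C = 1/(ωC) = 0.884 Ω
Parallel: admittances add. Y = 1/R + jωC
Y = (0.154 + j1.13) S
|Y| = 1.14 S → |Z| = 1/|Y| = 0.876 Ω, ∠Z = −∠Y = -82.3°
I = V/|Z| = 3.54 A
P = VI cos φ = 3.1 × 3.54 × cos(-82.3°) = 1.48 W

1.48 W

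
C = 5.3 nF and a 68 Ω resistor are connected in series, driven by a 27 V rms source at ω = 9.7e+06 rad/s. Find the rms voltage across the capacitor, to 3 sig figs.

X_C = 1/(ωC) = 19.5 Ω
Z = 68.0 − j19.5 Ω
|Z| = √(68.0² + 19.5²) = 70.7 Ω
I = V/|Z| = 382 mA
V_C = I·|Z_C| = 0.382 × 19.5 = 7.43 V

7.43 V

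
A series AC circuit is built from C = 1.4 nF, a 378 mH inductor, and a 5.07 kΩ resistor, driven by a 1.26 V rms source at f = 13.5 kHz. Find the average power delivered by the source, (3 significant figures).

ω = 2πf = 84820 rad/s
X_L = ωL = 32100 Ω
X_C = 1/(ωC) = 8420 Ω
Net reactance X = X_L − X_C = 23600 Ω
Z = 5070 + j23600 Ω
|Z| = √(5070² + 23600²) = 24200 Ω
∠Z = arctan(23600/5070) = 77.9°
I = V/|Z| = 52.1 μA
P = VI cos φ = 1.26 × 5.21e-05 × cos(77.9°) = 13.8 μW

13.8 μW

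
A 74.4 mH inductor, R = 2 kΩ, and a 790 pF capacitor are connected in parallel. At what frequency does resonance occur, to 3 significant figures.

ω₀ = 1/√(LC) = 1/√(0.0744 × 7.9e-10) = 130400 rad/s
f₀ = ω₀/(2π) = 20.8 kHz

20.8 kHz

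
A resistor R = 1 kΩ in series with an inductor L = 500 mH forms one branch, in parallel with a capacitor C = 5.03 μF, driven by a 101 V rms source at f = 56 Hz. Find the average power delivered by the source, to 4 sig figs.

ω = 2πf = 351.9 rad/s
X_L = ωL = 175.9 Ω
X_C = 1/(ωC) = 565.0 Ω
Branch 1 (R+jX_L): Z₁ = 1000 + j175.9 Ω, |Z₁| = 1015 Ω
Branch 2 (−jX_C): Z₂ = −j565.0 Ω
Parallel: Z = Z₁Z₂/(Z₁+Z₂), |Z| = 534.7 Ω, ∠Z = -58.76°
I = V/|Z| = 188.9 mA
P = VI cos φ = 101 × 0.1889 × cos(-58.76°) = 9.895 W

9.895 W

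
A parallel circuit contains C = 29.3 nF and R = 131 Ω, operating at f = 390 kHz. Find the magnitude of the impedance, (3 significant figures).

ω = 2πf = 2.45e+06 rad/s
X_C = 1/(ωC) = 13.9 Ω
Parallel: admittances add. Y = 1/R + jωC
Y = (0.00763 + j0.0718) S
|Y| = 0.0722 S → |Z| = 1/|Y| = 13.8 Ω, ∠Z = −∠Y = -83.9°

13.8 Ω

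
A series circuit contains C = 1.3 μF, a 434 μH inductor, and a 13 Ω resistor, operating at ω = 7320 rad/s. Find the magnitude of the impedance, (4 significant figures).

102.7 Ω

X_L = ωL = 3.177 Ω
X_C = 1/(ωC) = 105.1 Ω
Net reactance X = X_L − X_C = -101.9 Ω
Z = 13.00 − j101.9 Ω
|Z| = √(13.00² + 101.9²) = 102.7 Ω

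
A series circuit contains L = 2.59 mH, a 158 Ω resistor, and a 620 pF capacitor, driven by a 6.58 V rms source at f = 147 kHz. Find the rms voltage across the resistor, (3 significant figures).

ω = 2πf = 923600 rad/s
X_L = ωL = 2390 Ω
X_C = 1/(ωC) = 1750 Ω
Net reactance X = X_L − X_C = 646 Ω
Z = 158 + j646 Ω
|Z| = √(158² + 646²) = 665 Ω
I = V/|Z| = 9.90 mA
V_R = I·|Z_R| = 0.00990 × 158 = 1.56 V

1.56 V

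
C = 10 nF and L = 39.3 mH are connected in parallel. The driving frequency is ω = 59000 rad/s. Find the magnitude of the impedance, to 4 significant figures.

6300 Ω

X_L = ωL = 2319 Ω
X_C = 1/(ωC) = 1695 Ω
Parallel: admittances add. Y = 1/(jωL) + jωC
Y = (0 + j0.0001587) S
|Y| = 0.0001587 S → |Z| = 1/|Y| = 6300 Ω, ∠Z = −∠Y = -90.00°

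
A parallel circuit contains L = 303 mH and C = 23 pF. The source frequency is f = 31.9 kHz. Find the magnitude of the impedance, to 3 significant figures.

84300 Ω

ω = 2πf = 200400 rad/s
X_L = ωL = 60700 Ω
X_C = 1/(ωC) = 217000 Ω
Parallel: admittances add. Y = 1/(jωL) + jωC
Y = (0 − j1.19e-05) S
|Y| = 1.19e-05 S → |Z| = 1/|Y| = 84300 Ω, ∠Z = −∠Y = 90.0°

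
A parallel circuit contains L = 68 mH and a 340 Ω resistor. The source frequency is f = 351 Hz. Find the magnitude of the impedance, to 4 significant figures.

137.2 Ω

ω = 2πf = 2205 rad/s
X_L = ωL = 150.0 Ω
Parallel: admittances add. Y = 1/R + 1/(jωL)
Y = (0.002941 − j0.006668) S
|Y| = 0.007288 S → |Z| = 1/|Y| = 137.2 Ω, ∠Z = −∠Y = 66.20°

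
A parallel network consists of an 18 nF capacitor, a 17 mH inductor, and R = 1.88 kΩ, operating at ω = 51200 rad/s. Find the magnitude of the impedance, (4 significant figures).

1729 Ω

X_L = ωL = 870.4 Ω
X_C = 1/(ωC) = 1085 Ω
Parallel: admittances add. Y = 1/R + 1/(jωL) + jωC
Y = (0.0005319 − j0.0002273) S
|Y| = 0.0005784 S → |Z| = 1/|Y| = 1729 Ω, ∠Z = −∠Y = 23.14°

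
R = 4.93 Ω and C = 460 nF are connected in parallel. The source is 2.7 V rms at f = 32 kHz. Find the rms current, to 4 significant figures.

ω = 2πf = 201100 rad/s
X_C = 1/(ωC) = 10.81 Ω
Parallel: admittances add. Y = 1/R + jωC
Y = (0.2028 + j0.09249) S
|Y| = 0.2229 S → |Z| = 1/|Y| = 4.486 Ω, ∠Z = −∠Y = -24.51°
I = V/|Z| = 2.7/4.486 = 601.9 mA

601.9 mA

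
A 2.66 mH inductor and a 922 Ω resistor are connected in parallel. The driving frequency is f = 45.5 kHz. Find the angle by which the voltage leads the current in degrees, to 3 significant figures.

50.5°

ω = 2πf = 285900 rad/s
X_L = ωL = 760 Ω
Parallel: admittances add. Y = 1/R + 1/(jωL)
Y = (0.00108 − j0.00132) S
|Y| = 0.00170 S → |Z| = 1/|Y| = 587 Ω, ∠Z = −∠Y = 50.5°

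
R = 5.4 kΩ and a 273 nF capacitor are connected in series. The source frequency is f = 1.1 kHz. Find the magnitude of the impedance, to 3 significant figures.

ω = 2πf = 6912 rad/s
X_C = 1/(ωC) = 530 Ω
Z = 5400 − j530 Ω
|Z| = √(5400² + 530²) = 5430 Ω

5430 Ω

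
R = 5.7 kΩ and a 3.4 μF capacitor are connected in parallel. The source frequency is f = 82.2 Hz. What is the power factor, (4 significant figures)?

0.09941

ω = 2πf = 516.5 rad/s
X_C = 1/(ωC) = 569.5 Ω
Parallel: admittances add. Y = 1/R + jωC
Y = (0.0001754 + j0.001756) S
|Y| = 0.001765 S → |Z| = 1/|Y| = 566.6 Ω, ∠Z = −∠Y = -84.29°
cos φ = cos(-84.29°) = 0.09941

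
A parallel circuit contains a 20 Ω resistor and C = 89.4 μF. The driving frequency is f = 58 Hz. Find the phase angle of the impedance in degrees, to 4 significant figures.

-33.09°

ω = 2πf = 364.4 rad/s
X_C = 1/(ωC) = 30.69 Ω
Parallel: admittances add. Y = 1/R + jωC
Y = (0.05000 + j0.03258) S
|Y| = 0.05968 S → |Z| = 1/|Y| = 16.76 Ω, ∠Z = −∠Y = -33.09°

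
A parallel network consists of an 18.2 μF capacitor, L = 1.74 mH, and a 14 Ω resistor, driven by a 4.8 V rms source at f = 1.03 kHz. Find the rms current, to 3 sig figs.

ω = 2πf = 6472 rad/s
X_L = ωL = 11.3 Ω
X_C = 1/(ωC) = 8.49 Ω
Parallel: admittances add. Y = 1/R + 1/(jωL) + jωC
Y = (0.0714 + j0.0290) S
|Y| = 0.0771 S → |Z| = 1/|Y| = 13.0 Ω, ∠Z = −∠Y = -22.1°
I = V/|Z| = 4.8/13.0 = 370 mA

370 mA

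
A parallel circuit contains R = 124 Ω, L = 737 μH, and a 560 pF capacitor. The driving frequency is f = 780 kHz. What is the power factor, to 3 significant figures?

0.956

ω = 2πf = 4.901e+06 rad/s
X_L = ωL = 3610 Ω
X_C = 1/(ωC) = 364 Ω
Parallel: admittances add. Y = 1/R + 1/(jωL) + jωC
Y = (0.00806 + j0.00247) S
|Y| = 0.00843 S → |Z| = 1/|Y| = 119 Ω, ∠Z = −∠Y = -17.0°
cos φ = cos(-17.0°) = 0.956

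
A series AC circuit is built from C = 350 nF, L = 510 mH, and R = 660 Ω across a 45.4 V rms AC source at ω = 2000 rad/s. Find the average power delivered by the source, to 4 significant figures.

2.258 W

X_L = ωL = 1020 Ω
X_C = 1/(ωC) = 1429 Ω
Net reactance X = X_L − X_C = -408.6 Ω
Z = 660.0 − j408.6 Ω
|Z| = √(660.0² + 408.6²) = 776.2 Ω
∠Z = arctan(-408.6/660.0) = -31.76°
I = V/|Z| = 58.49 mA
P = VI cos φ = 45.4 × 0.05849 × cos(-31.76°) = 2.258 W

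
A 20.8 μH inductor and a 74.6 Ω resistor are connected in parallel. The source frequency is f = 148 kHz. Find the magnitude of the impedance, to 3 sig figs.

ω = 2πf = 929900 rad/s
X_L = ωL = 19.3 Ω
Parallel: admittances add. Y = 1/R + 1/(jωL)
Y = (0.0134 − j0.0517) S
|Y| = 0.0534 S → |Z| = 1/|Y| = 18.7 Ω, ∠Z = −∠Y = 75.5°

18.7 Ω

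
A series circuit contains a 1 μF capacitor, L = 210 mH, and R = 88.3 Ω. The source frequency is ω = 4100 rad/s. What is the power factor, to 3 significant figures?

0.142

X_L = ωL = 861 Ω
X_C = 1/(ωC) = 244 Ω
Net reactance X = X_L − X_C = 617 Ω
Z = 88.3 + j617 Ω
|Z| = √(88.3² + 617²) = 623 Ω
∠Z = arctan(617/88.3) = 81.9°
cos φ = cos(81.9°) = 0.142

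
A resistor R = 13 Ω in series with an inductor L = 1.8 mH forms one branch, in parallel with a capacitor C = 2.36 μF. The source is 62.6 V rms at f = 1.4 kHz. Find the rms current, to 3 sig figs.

ω = 2πf = 8796 rad/s
X_L = ωL = 15.8 Ω
X_C = 1/(ωC) = 48.2 Ω
Branch 1 (R+jX_L): Z₁ = 13.0 + j15.8 Ω, |Z₁| = 20.5 Ω
Branch 2 (−jX_C): Z₂ = −j48.2 Ω
Parallel: Z = Z₁Z₂/(Z₁+Z₂), |Z| = 28.3 Ω, ∠Z = 28.7°
I = V/|Z| = 62.6/28.3 = 2.21 A

2.21 A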